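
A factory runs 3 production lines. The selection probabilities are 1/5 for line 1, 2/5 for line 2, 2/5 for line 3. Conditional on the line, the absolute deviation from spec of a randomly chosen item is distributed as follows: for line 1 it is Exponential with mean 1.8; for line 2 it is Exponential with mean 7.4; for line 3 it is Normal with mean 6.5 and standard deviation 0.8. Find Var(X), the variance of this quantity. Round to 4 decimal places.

Per component, 1: μ=1.8, E[X²]=6.48; 2: μ=7.4, E[X²]=109.52; 3: μ=6.5, E[X²]=42.89.
E[X] = 0.2·1.8 + 0.4·7.4 + 0.4·6.5 = 5.92.
E[X²] = 0.2·6.48 + 0.4·109.52 + 0.4·42.89 = 62.26.
Var(X) = E[X²] − (E[X])² = 62.26 − 35.0464 = 27.2136.

27.2136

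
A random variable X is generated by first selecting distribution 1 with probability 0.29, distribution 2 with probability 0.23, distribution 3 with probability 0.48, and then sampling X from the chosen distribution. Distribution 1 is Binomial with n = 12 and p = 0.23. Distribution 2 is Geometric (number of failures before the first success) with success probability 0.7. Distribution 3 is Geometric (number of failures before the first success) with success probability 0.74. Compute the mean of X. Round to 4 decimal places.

Component means — 1: 2.76; 2: 0.428571; 3: 0.351351.
E[X] = 0.29·2.76 + 0.23·0.428571 + 0.48·0.351351 = 1.06762.

1.0676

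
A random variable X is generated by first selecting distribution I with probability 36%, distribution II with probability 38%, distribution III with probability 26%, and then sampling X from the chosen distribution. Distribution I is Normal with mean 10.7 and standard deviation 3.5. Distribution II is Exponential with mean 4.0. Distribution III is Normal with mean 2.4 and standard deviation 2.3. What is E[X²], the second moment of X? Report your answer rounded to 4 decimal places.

60.6594

For each component E[X²] = Var + (mean)², giving I: 126.74; II: 32; III: 11.05.
Overall E[X²] = 0.36·126.74 + 0.38·32 + 0.26·11.05 = 60.6594.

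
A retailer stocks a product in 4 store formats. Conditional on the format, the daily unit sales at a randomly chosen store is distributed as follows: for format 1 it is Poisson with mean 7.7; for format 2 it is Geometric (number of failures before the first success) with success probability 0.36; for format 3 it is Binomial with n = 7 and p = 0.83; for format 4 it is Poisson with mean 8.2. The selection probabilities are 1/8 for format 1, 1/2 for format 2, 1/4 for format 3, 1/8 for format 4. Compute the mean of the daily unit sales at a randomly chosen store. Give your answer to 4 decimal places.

Component means — 1: 7.7; 2: 1.77778; 3: 5.81; 4: 8.2.
E[X] = 0.125·7.7 + 0.5·1.77778 + 0.25·5.81 + 0.125·8.2 = 4.32889.

4.3289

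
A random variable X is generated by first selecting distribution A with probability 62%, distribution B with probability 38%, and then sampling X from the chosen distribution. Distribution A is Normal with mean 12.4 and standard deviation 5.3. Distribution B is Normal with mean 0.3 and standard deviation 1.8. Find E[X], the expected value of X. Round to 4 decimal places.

7.8020

Component means — A: 12.4; B: 0.3.
E[X] = 0.62·12.4 + 0.38·0.3 = 7.802.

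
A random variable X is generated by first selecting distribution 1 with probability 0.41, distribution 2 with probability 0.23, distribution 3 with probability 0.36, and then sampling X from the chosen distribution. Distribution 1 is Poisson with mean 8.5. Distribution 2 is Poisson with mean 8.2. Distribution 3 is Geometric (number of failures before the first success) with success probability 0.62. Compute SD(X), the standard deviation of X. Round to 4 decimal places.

Per component, 1: μ=8.5, E[X²]=80.75; 2: μ=8.2, E[X²]=75.44; 3: μ=0.612903, E[X²]=1.3642.
E[X] = 0.41·8.5 + 0.23·8.2 + 0.36·0.612903 = 5.59165.
E[X²] = 0.41·80.75 + 0.23·75.44 + 0.36·1.3642 = 50.9498.
Var(X) = E[X²] − (E[X])² = 50.9498 − 31.2665 = 19.6833.
SD(X) = √19.6833 = 4.43659.

4.4366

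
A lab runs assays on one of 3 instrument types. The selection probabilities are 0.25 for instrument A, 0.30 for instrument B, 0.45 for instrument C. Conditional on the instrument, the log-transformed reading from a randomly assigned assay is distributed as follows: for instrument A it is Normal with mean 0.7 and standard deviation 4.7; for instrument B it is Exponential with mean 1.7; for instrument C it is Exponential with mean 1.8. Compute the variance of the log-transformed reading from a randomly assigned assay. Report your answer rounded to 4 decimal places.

8.0600

Per component, A: μ=0.7, E[X²]=22.58; B: μ=1.7, E[X²]=5.78; C: μ=1.8, E[X²]=6.48.
E[X] = 0.25·0.7 + 0.3·1.7 + 0.45·1.8 = 1.495.
E[X²] = 0.25·22.58 + 0.3·5.78 + 0.45·6.48 = 10.295.
Var(X) = E[X²] − (E[X])² = 10.295 − 2.23503 = 8.05997.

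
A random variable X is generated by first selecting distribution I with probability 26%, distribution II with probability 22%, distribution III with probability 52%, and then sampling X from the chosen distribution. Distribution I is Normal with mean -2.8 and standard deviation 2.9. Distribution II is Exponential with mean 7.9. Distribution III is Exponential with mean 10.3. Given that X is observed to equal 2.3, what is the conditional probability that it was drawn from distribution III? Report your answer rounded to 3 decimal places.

0.587

Likelihoods f(2.3 | ·): I: 0.0293043; II: 0.0946091; III: 0.0776577.
Posterior ∝ prior × likelihood. Numerator for III: 0.52·0.0776577 = 0.040382.
Normalizing constant: 0.26·0.0293043 + 0.22·0.0946091 + 0.52·0.0776577 = 0.0688151.
P(III | observation) = 0.040382 / 0.0688151 = 0.586819.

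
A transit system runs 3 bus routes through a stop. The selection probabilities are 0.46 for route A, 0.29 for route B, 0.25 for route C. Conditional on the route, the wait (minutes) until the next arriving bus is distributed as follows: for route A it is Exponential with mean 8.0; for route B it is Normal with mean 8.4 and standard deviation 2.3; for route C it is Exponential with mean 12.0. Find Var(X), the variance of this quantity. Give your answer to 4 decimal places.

69.7750

Per component, A: μ=8, E[X²]=128; B: μ=8.4, E[X²]=75.85; C: μ=12, E[X²]=288.
E[X] = 0.46·8 + 0.29·8.4 + 0.25·12 = 9.116.
E[X²] = 0.46·128 + 0.29·75.85 + 0.25·288 = 152.876.
Var(X) = E[X²] − (E[X])² = 152.876 − 83.1015 = 69.775.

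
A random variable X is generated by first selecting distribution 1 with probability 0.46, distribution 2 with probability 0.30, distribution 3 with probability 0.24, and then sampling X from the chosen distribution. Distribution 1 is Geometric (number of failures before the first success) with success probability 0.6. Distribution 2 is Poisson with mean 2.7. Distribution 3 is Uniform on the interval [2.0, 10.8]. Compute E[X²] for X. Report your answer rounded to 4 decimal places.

15.0918

For each component E[X²] = Var + (mean)², giving 1: 1.55556; 2: 9.99; 3: 47.4133.
Overall E[X²] = 0.46·1.55556 + 0.3·9.99 + 0.24·47.4133 = 15.0918.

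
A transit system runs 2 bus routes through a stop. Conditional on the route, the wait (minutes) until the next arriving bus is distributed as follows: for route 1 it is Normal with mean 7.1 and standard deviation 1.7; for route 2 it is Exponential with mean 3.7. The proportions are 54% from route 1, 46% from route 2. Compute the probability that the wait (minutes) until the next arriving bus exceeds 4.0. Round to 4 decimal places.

0.6776

Conditional on each route, P(X > 4.0): 1: 0.965888; 2: 0.339229.
By total probability, P(X > 4.0) = 0.54·0.965888 + 0.46·0.339229 = 0.677625.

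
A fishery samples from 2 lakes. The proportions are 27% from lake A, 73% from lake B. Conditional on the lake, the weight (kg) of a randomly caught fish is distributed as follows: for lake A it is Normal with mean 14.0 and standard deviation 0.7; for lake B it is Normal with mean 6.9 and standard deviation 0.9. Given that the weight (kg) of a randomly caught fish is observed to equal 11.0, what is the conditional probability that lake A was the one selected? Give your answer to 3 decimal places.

0.611

Likelihoods f(11.0 | ·): A: 5.8532e-05; B: 1.38099e-05.
Posterior ∝ prior × likelihood. Numerator for A: 0.27·5.8532e-05 = 1.58036e-05.
Normalizing constant: 0.27·5.8532e-05 + 0.73·1.38099e-05 = 2.58849e-05.
P(A | observation) = 1.58036e-05 / 2.58849e-05 = 0.610535.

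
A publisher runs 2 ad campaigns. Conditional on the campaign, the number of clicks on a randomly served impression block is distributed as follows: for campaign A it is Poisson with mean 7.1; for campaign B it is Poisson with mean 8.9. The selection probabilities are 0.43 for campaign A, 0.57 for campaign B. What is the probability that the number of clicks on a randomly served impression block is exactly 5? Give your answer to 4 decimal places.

Conditional on each campaign, P(X = 5): A: 0.124057; B: 0.063467.
By total probability, P(X = 5) = 0.43·0.124057 + 0.57·0.063467 = 0.0895205.

0.0895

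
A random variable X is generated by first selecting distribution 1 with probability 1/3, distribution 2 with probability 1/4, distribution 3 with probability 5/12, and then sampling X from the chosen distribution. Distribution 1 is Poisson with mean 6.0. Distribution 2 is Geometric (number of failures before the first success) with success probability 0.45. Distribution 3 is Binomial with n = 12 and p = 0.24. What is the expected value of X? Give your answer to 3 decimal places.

3.506

Component means — 1: 6; 2: 1.22222; 3: 2.88.
E[X] = 0.333333·6 + 0.25·1.22222 + 0.416667·2.88 = 3.50556.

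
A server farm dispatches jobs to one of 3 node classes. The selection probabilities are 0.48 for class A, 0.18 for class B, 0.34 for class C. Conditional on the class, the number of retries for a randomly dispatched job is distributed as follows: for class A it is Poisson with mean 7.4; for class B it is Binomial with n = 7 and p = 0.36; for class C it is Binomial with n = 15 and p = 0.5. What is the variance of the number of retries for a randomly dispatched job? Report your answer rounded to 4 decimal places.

8.6943

Per component, A: μ=7.4, E[X²]=62.16; B: μ=2.52, E[X²]=7.9632; C: μ=7.5, E[X²]=60.
E[X] = 0.48·7.4 + 0.18·2.52 + 0.34·7.5 = 6.5556.
E[X²] = 0.48·62.16 + 0.18·7.9632 + 0.34·60 = 51.6702.
Var(X) = E[X²] − (E[X])² = 51.6702 − 42.9759 = 8.69428.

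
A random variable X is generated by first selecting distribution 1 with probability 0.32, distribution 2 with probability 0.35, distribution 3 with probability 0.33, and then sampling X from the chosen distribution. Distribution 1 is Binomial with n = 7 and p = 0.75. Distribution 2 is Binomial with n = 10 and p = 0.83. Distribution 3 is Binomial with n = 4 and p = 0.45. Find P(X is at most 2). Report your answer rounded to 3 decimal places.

0.254

Conditional on each component, P(X ≤ 2): 1: 0.0128784; 2: 2.26296e-05; 3: 0.758519.
By total probability, P(X ≤ 2) = 0.32·0.0128784 + 0.35·2.26296e-05 + 0.33·0.758519 = 0.25444.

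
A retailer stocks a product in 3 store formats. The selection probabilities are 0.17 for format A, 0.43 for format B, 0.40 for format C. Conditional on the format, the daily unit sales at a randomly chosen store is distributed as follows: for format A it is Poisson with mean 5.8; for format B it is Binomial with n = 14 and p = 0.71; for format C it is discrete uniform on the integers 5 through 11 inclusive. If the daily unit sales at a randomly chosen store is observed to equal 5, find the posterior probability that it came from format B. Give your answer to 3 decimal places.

0.026

Likelihoods P(X=5 | ·): A: 0.165596; B: 0.00524008; C: 0.142857.
Posterior ∝ prior × likelihood. Numerator for B: 0.43·0.00524008 = 0.00225323.
Normalizing constant: 0.17·0.165596 + 0.43·0.00524008 + 0.4·0.142857 = 0.0875475.
P(B | observation) = 0.00225323 / 0.0875475 = 0.0257373.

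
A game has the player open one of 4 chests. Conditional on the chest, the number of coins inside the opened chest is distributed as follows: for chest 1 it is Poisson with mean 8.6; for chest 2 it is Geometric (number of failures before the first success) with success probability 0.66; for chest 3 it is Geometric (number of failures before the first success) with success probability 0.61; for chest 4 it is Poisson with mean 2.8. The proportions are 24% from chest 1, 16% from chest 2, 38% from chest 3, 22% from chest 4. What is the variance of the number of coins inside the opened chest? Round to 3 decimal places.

Per component, 1: μ=8.6, E[X²]=82.56; 2: μ=0.515152, E[X²]=1.04591; 3: μ=0.639344, E[X²]=1.45687; 4: μ=2.8, E[X²]=10.64.
E[X] = 0.24·8.6 + 0.16·0.515152 + 0.38·0.639344 + 0.22·2.8 = 3.00538.
E[X²] = 0.24·82.56 + 0.16·1.04591 + 0.38·1.45687 + 0.22·10.64 = 22.8762.
Var(X) = E[X²] − (E[X])² = 22.8762 − 9.03228 = 13.8439.

13.844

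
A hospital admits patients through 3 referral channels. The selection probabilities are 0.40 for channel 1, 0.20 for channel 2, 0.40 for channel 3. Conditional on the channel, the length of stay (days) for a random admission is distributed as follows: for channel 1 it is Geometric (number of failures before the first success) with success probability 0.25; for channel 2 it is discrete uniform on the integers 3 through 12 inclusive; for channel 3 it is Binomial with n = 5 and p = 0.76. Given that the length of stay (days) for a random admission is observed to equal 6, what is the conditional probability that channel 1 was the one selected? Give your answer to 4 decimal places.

Likelihoods P(X=6 | ·): 1: 0.0444946; 2: 0.1; 3: 0.
Posterior ∝ prior × likelihood. Numerator for 1: 0.4·0.0444946 = 0.0177979.
Normalizing constant: 0.4·0.0444946 + 0.2·0.1 + 0.4·0 = 0.0377979.
P(1 | observation) = 0.0177979 / 0.0377979 = 0.470869.

0.4709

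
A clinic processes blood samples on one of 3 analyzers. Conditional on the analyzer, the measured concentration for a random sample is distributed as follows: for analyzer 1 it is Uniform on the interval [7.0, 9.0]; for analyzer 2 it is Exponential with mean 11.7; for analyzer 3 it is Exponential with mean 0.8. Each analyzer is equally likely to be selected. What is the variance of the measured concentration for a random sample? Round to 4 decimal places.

66.4367

Per component, 1: μ=8, E[X²]=64.3333; 2: μ=11.7, E[X²]=273.78; 3: μ=0.8, E[X²]=1.28.
E[X] = 0.333333·8 + 0.333333·11.7 + 0.333333·0.8 = 6.83333.
E[X²] = 0.333333·64.3333 + 0.333333·273.78 + 0.333333·1.28 = 113.131.
Var(X) = E[X²] − (E[X])² = 113.131 − 46.6944 = 66.4367.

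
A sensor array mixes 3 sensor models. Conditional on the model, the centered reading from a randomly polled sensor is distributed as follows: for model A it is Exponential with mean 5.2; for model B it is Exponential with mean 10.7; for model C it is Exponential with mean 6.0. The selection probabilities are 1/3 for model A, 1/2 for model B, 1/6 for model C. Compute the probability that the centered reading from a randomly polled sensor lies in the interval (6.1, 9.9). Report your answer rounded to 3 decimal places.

Conditional on each model, P(6.1 < X < 9.9): A: 0.160419; B: 0.169034; C: 0.169749.
By total probability, P(6.1 < X < 9.9) = 0.333333·0.160419 + 0.5·0.169034 + 0.166667·0.169749 = 0.166281.

0.166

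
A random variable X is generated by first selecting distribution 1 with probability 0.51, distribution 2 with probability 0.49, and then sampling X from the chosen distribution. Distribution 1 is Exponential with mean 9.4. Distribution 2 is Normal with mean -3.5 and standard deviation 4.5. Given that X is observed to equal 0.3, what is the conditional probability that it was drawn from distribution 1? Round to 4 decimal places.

0.6334

Likelihoods f(0.3 | ·): 1: 0.103041; 2: 0.0620659.
Posterior ∝ prior × likelihood. Numerator for 1: 0.51·0.103041 = 0.0525511.
Normalizing constant: 0.51·0.103041 + 0.49·0.0620659 = 0.0829634.
P(1 | observation) = 0.0525511 / 0.0829634 = 0.633425.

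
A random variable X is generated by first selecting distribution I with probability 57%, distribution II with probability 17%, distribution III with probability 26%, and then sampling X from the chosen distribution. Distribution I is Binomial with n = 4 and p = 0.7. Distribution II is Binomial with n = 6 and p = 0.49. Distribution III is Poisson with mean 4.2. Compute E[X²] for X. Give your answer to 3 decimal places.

For each component E[X²] = Var + (mean)², giving I: 8.68; II: 10.143; III: 21.84.
Overall E[X²] = 0.57·8.68 + 0.17·10.143 + 0.26·21.84 = 12.3503.

12.350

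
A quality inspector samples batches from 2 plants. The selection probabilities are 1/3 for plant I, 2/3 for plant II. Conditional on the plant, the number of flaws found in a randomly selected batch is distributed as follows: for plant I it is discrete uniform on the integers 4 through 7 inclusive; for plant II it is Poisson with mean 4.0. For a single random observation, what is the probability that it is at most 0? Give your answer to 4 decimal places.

Conditional on each plant, P(X ≤ 0): I: 0; II: 0.0183156.
By total probability, P(X ≤ 0) = 0.333333·0 + 0.666667·0.0183156 = 0.0122104.

0.0122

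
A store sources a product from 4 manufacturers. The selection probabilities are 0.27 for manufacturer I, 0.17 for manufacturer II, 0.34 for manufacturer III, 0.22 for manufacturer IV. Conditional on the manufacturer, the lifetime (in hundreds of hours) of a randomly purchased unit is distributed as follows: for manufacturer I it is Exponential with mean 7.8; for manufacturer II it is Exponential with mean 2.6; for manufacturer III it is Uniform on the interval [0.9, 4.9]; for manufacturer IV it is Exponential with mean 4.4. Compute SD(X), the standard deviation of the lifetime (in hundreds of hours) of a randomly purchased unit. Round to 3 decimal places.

Per component, I: μ=7.8, E[X²]=121.68; II: μ=2.6, E[X²]=13.52; III: μ=2.9, E[X²]=9.74333; IV: μ=4.4, E[X²]=38.72.
E[X] = 0.27·7.8 + 0.17·2.6 + 0.34·2.9 + 0.22·4.4 = 4.502.
E[X²] = 0.27·121.68 + 0.17·13.52 + 0.34·9.74333 + 0.22·38.72 = 46.9831.
Var(X) = E[X²] − (E[X])² = 46.9831 − 20.268 = 26.7151.
SD(X) = √26.7151 = 5.16867.

5.169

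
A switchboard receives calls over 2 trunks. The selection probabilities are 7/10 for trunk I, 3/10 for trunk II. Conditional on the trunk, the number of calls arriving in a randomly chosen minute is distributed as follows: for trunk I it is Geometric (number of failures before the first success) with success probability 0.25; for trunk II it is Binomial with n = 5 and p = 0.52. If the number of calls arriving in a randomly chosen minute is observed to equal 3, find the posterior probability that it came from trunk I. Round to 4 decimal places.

Likelihoods P(X=3 | ·): I: 0.105469; II: 0.323961.
Posterior ∝ prior × likelihood. Numerator for I: 0.7·0.105469 = 0.0738281.
Normalizing constant: 0.7·0.105469 + 0.3·0.323961 = 0.171016.
P(I | observation) = 0.0738281 / 0.171016 = 0.431702.

0.4317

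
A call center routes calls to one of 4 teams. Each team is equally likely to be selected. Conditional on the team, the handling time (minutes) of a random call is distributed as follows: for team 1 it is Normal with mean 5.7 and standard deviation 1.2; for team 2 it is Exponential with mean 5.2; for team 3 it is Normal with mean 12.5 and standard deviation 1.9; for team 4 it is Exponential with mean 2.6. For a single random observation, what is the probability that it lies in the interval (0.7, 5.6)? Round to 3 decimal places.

Conditional on each team, P(0.7 < X < 5.6): 1: 0.466778; 2: 0.53341; 3: 0.000140846; 4: 0.64793.
By total probability, P(0.7 < X < 5.6) = 0.25·0.466778 + 0.25·0.53341 + 0.25·0.000140846 + 0.25·0.64793 = 0.412065.

0.412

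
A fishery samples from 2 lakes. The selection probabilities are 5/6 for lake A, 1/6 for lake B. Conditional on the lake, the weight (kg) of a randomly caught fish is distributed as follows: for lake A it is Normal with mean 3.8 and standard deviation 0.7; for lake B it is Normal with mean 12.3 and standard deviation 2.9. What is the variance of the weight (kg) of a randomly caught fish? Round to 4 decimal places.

11.8447

Per component, A: μ=3.8, E[X²]=14.93; B: μ=12.3, E[X²]=159.7.
E[X] = 0.833333·3.8 + 0.166667·12.3 = 5.21667.
E[X²] = 0.833333·14.93 + 0.166667·159.7 = 39.0583.
Var(X) = E[X²] − (E[X])² = 39.0583 − 27.2136 = 11.8447.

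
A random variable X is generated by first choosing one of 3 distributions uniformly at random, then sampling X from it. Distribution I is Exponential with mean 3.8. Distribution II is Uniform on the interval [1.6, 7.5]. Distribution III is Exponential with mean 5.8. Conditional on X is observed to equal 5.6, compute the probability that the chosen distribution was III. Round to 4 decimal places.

Likelihoods f(5.6 | ·): I: 0.0602842; II: 0.169492; III: 0.0656528.
Posterior ∝ prior × likelihood. Numerator for III: 0.333333·0.0656528 = 0.0218843.
Normalizing constant: 0.333333·0.0602842 + 0.333333·0.169492 + 0.333333·0.0656528 = 0.0984762.
P(III | observation) = 0.0218843 / 0.0984762 = 0.222229.

0.2222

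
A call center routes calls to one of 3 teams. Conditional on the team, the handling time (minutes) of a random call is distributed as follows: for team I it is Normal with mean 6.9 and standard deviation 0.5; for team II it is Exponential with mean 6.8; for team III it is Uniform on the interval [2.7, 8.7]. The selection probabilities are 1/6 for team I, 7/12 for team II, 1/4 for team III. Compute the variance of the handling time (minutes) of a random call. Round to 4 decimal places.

28.0024

Per component, I: μ=6.9, E[X²]=47.86; II: μ=6.8, E[X²]=92.48; III: μ=5.7, E[X²]=35.49.
E[X] = 0.166667·6.9 + 0.583333·6.8 + 0.25·5.7 = 6.54167.
E[X²] = 0.166667·47.86 + 0.583333·92.48 + 0.25·35.49 = 70.7958.
Var(X) = E[X²] − (E[X])² = 70.7958 − 42.7934 = 28.0024.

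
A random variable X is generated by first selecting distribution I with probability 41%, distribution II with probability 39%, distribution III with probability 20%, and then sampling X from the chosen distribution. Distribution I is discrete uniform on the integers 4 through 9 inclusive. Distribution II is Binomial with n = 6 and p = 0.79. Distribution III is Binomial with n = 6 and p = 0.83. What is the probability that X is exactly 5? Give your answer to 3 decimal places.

Conditional on each component, P(X = 5): I: 0.166667; II: 0.387709; III: 0.401782.
By total probability, P(X = 5) = 0.41·0.166667 + 0.39·0.387709 + 0.2·0.401782 = 0.299896.

0.300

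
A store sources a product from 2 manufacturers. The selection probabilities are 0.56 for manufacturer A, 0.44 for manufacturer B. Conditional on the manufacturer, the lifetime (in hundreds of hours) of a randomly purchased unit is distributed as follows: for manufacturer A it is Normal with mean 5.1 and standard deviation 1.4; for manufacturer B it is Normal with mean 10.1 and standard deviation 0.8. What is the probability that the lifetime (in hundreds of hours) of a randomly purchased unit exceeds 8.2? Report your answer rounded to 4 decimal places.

Conditional on each manufacturer, P(X > 8.2): A: 0.0134046; B: 0.991226.
By total probability, P(X > 8.2) = 0.56·0.0134046 + 0.44·0.991226 = 0.443646.

0.4436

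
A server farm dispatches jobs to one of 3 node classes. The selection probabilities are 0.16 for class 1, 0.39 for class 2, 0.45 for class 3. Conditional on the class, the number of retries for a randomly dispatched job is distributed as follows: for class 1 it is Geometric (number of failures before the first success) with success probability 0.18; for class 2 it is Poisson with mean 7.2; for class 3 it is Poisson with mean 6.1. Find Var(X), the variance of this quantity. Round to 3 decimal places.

10.423

Per component, 1: μ=4.55556, E[X²]=46.0617; 2: μ=7.2, E[X²]=59.04; 3: μ=6.1, E[X²]=43.31.
E[X] = 0.16·4.55556 + 0.39·7.2 + 0.45·6.1 = 6.28189.
E[X²] = 0.16·46.0617 + 0.39·59.04 + 0.45·43.31 = 49.885.
Var(X) = E[X²] − (E[X])² = 49.885 − 39.4621 = 10.4228.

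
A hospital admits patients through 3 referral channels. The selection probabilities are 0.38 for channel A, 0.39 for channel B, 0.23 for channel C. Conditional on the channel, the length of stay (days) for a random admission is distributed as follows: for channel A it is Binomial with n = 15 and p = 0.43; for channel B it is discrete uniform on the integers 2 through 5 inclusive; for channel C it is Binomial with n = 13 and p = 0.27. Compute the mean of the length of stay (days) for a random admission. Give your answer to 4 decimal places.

Component means — A: 6.45; B: 3.5; C: 3.51.
E[X] = 0.38·6.45 + 0.39·3.5 + 0.23·3.51 = 4.6233.

4.6233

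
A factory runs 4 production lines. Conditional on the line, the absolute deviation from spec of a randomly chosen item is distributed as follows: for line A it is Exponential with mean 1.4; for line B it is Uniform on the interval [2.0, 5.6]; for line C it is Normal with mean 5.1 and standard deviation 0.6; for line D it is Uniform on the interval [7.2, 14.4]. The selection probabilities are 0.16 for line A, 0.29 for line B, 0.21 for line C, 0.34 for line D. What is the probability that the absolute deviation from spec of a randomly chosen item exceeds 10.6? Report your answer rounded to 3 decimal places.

Conditional on each line, P(X > 10.6): A: 0.000514956; B: 0; C: 0; D: 0.527778.
By total probability, P(X > 10.6) = 0.16·0.000514956 + 0.29·0 + 0.21·0 + 0.34·0.527778 = 0.179527.

0.180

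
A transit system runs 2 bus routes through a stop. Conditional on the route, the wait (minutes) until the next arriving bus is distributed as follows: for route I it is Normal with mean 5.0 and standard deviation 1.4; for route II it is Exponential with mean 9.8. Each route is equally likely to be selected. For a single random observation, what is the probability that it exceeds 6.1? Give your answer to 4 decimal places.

Conditional on each route, P(X > 6.1): I: 0.216017; II: 0.536629.
By total probability, P(X > 6.1) = 0.5·0.216017 + 0.5·0.536629 = 0.376323.

0.3763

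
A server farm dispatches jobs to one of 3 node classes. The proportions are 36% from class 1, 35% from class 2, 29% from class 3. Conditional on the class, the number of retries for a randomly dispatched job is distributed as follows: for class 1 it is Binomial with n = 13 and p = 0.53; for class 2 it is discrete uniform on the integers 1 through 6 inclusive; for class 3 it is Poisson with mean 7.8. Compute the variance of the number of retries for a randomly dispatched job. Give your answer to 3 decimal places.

7.860

Per component, 1: μ=6.89, E[X²]=50.7104; 2: μ=3.5, E[X²]=15.1667; 3: μ=7.8, E[X²]=68.64.
E[X] = 0.36·6.89 + 0.35·3.5 + 0.29·7.8 = 5.9674.
E[X²] = 0.36·50.7104 + 0.35·15.1667 + 0.29·68.64 = 43.4697.
Var(X) = E[X²] − (E[X])² = 43.4697 − 35.6099 = 7.85981.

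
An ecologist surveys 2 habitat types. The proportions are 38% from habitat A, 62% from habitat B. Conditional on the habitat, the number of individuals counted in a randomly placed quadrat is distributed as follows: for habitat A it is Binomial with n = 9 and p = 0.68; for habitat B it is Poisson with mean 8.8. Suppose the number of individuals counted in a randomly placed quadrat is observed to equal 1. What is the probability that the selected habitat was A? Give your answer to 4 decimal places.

Likelihoods P(X=1 | ·): A: 0.000672901; B: 0.00132645.
Posterior ∝ prior × likelihood. Numerator for A: 0.38·0.000672901 = 0.000255702.
Normalizing constant: 0.38·0.000672901 + 0.62·0.00132645 = 0.0010781.
P(A | observation) = 0.000255702 / 0.0010781 = 0.237178.

0.2372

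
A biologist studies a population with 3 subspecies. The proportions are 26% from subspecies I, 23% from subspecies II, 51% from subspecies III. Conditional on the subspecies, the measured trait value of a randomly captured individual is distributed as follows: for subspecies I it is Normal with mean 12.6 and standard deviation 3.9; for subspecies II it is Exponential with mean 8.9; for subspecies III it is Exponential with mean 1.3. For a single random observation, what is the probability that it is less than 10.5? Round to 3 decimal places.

0.746

Conditional on each subspecies, P(X < 10.5): I: 0.295129; II: 0.692652; III: 0.999689.
By total probability, P(X < 10.5) = 0.26·0.295129 + 0.23·0.692652 + 0.51·0.999689 = 0.745885.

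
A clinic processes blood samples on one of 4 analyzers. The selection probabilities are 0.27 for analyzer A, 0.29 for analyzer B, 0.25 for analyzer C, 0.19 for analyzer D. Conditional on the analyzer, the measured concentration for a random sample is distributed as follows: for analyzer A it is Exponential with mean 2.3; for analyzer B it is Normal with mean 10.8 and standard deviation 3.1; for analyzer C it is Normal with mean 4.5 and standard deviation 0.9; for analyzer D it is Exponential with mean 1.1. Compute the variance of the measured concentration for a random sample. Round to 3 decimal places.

Per component, A: μ=2.3, E[X²]=10.58; B: μ=10.8, E[X²]=126.25; C: μ=4.5, E[X²]=21.06; D: μ=1.1, E[X²]=2.42.
E[X] = 0.27·2.3 + 0.29·10.8 + 0.25·4.5 + 0.19·1.1 = 5.087.
E[X²] = 0.27·10.58 + 0.29·126.25 + 0.25·21.06 + 0.19·2.42 = 45.1939.
Var(X) = E[X²] − (E[X])² = 45.1939 − 25.8776 = 19.3163.

19.316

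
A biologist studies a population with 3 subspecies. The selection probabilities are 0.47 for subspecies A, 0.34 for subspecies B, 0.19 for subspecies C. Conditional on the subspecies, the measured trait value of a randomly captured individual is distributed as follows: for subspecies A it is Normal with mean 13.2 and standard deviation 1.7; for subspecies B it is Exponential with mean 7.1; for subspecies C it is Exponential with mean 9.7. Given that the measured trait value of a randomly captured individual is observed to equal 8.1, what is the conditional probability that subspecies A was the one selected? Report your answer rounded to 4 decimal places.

Likelihoods f(8.1 | ·): A: 0.00260697; B: 0.0450069; C: 0.044727.
Posterior ∝ prior × likelihood. Numerator for A: 0.47·0.00260697 = 0.00122528.
Normalizing constant: 0.47·0.00260697 + 0.34·0.0450069 + 0.19·0.044727 = 0.0250258.
P(A | observation) = 0.00122528 / 0.0250258 = 0.0489606.

0.0490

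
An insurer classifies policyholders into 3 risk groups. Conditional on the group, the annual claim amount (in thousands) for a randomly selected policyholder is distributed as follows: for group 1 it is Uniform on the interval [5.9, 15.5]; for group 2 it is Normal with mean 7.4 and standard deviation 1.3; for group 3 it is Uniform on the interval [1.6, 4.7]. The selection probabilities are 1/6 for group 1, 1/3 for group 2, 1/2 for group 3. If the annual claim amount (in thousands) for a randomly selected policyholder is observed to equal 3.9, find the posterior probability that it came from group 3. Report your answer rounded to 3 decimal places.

0.983

Likelihoods f(3.9 | ·): 1: 0; 2: 0.00818409; 3: 0.322581.
Posterior ∝ prior × likelihood. Numerator for 3: 0.5·0.322581 = 0.16129.
Normalizing constant: 0.166667·0 + 0.333333·0.00818409 + 0.5·0.322581 = 0.164018.
P(3 | observation) = 0.16129 / 0.164018 = 0.983368.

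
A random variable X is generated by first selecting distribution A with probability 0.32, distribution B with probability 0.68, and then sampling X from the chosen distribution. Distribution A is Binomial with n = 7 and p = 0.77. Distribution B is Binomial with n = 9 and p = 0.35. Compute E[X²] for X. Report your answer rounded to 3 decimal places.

17.833

For each component E[X²] = Var + (mean)², giving A: 30.2918; B: 11.97.
Overall E[X²] = 0.32·30.2918 + 0.68·11.97 = 17.833.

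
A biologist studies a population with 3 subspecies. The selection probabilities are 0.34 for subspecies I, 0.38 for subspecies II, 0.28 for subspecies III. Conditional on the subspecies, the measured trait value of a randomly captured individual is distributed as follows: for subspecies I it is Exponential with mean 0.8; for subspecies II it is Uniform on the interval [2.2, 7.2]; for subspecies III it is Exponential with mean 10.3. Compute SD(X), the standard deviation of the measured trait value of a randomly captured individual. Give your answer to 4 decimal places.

Per component, I: μ=0.8, E[X²]=1.28; II: μ=4.7, E[X²]=24.1733; III: μ=10.3, E[X²]=212.18.
E[X] = 0.34·0.8 + 0.38·4.7 + 0.28·10.3 = 4.942.
E[X²] = 0.34·1.28 + 0.38·24.1733 + 0.28·212.18 = 69.0315.
Var(X) = E[X²] − (E[X])² = 69.0315 − 24.4234 = 44.6081.
SD(X) = √44.6081 = 6.67893.

6.6789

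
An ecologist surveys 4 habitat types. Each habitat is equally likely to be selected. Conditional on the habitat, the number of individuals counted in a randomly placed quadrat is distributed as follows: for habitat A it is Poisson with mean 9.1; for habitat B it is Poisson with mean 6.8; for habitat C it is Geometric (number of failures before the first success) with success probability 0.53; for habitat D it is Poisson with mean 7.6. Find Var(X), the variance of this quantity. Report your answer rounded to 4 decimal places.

Per component, A: μ=9.1, E[X²]=91.91; B: μ=6.8, E[X²]=53.04; C: μ=0.886792, E[X²]=2.45959; D: μ=7.6, E[X²]=65.36.
E[X] = 0.25·9.1 + 0.25·6.8 + 0.25·0.886792 + 0.25·7.6 = 6.0967.
E[X²] = 0.25·91.91 + 0.25·53.04 + 0.25·2.45959 + 0.25·65.36 = 53.1924.
Var(X) = E[X²] − (E[X])² = 53.1924 − 37.1697 = 16.0227.

16.0227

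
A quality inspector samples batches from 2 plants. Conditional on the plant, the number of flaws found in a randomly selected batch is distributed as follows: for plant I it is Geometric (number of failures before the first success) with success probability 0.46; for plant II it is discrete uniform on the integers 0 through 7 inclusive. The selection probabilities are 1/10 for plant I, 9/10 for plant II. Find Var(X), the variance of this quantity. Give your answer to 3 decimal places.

Per component, I: μ=1.17391, E[X²]=3.93006; II: μ=3.5, E[X²]=17.5.
E[X] = 0.1·1.17391 + 0.9·3.5 = 3.26739.
E[X²] = 0.1·3.93006 + 0.9·17.5 = 16.143.
Var(X) = E[X²] − (E[X])² = 16.143 − 10.6758 = 5.46716.

5.467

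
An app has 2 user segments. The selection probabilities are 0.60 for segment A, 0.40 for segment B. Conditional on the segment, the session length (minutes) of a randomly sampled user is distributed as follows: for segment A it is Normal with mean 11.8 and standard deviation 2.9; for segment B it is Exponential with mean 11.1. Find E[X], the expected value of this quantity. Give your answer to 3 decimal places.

Component means — A: 11.8; B: 11.1.
E[X] = 0.6·11.8 + 0.4·11.1 = 11.52.

11.520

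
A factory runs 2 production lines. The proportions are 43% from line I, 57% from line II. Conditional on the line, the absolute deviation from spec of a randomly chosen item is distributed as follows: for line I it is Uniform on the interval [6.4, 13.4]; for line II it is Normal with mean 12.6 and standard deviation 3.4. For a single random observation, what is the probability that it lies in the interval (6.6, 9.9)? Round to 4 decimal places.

Conditional on each line, P(6.6 < X < 9.9): I: 0.471429; II: 0.174757.
By total probability, P(6.6 < X < 9.9) = 0.43·0.471429 + 0.57·0.174757 = 0.302326.

0.3023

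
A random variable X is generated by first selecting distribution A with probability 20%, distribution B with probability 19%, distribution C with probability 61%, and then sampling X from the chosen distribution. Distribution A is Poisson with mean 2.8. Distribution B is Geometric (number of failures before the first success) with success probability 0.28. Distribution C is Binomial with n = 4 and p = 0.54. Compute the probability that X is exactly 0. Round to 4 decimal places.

Conditional on each component, P(X = 0): A: 0.0608101; B: 0.28; C: 0.0447746.
By total probability, P(X = 0) = 0.2·0.0608101 + 0.19·0.28 + 0.61·0.0447746 = 0.0926745.

0.0927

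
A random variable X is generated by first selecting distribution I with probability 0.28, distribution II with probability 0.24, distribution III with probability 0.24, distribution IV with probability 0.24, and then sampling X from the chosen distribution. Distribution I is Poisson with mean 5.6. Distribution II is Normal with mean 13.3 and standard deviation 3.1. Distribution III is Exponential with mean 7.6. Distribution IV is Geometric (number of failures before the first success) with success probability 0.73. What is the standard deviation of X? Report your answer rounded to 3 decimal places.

6.202

Per component, I: μ=5.6, E[X²]=36.96; II: μ=13.3, E[X²]=186.5; III: μ=7.6, E[X²]=115.52; IV: μ=0.369863, E[X²]=0.64346.
E[X] = 0.28·5.6 + 0.24·13.3 + 0.24·7.6 + 0.24·0.369863 = 6.67277.
E[X²] = 0.28·36.96 + 0.24·186.5 + 0.24·115.52 + 0.24·0.64346 = 82.988.
Var(X) = E[X²] − (E[X])² = 82.988 − 44.5258 = 38.4622.
SD(X) = √38.4622 = 6.20179.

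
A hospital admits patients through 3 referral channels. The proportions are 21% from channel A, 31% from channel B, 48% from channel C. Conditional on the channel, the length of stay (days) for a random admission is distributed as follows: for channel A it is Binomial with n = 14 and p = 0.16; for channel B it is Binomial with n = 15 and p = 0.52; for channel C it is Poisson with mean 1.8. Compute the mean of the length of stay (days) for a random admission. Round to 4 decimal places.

Component means — A: 2.24; B: 7.8; C: 1.8.
E[X] = 0.21·2.24 + 0.31·7.8 + 0.48·1.8 = 3.7524.

3.7524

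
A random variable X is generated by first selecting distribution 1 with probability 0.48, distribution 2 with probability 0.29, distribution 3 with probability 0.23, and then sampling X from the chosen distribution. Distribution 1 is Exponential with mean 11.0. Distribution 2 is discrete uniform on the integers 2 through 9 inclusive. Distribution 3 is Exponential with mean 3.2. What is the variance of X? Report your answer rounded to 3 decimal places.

Per component, 1: μ=11, E[X²]=242; 2: μ=5.5, E[X²]=35.5; 3: μ=3.2, E[X²]=20.48.
E[X] = 0.48·11 + 0.29·5.5 + 0.23·3.2 = 7.611.
E[X²] = 0.48·242 + 0.29·35.5 + 0.23·20.48 = 131.165.
Var(X) = E[X²] − (E[X])² = 131.165 − 57.9273 = 73.2381.

73.238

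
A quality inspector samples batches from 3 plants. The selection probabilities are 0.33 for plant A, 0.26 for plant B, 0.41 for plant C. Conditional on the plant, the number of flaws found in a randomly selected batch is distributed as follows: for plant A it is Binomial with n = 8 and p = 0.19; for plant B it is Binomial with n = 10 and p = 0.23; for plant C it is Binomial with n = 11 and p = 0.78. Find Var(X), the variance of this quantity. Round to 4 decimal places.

12.6408

Per component, A: μ=1.52, E[X²]=3.5416; B: μ=2.3, E[X²]=7.061; C: μ=8.58, E[X²]=75.504.
E[X] = 0.33·1.52 + 0.26·2.3 + 0.41·8.58 = 4.6174.
E[X²] = 0.33·3.5416 + 0.26·7.061 + 0.41·75.504 = 33.9612.
Var(X) = E[X²] − (E[X])² = 33.9612 − 21.3204 = 12.6408.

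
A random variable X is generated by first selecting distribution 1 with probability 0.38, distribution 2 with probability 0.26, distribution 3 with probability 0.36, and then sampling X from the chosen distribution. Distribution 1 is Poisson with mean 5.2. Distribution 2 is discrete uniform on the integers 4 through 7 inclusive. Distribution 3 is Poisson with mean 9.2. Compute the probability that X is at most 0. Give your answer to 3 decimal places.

0.002

Conditional on each component, P(X ≤ 0): 1: 0.00551656; 2: 0; 3: 0.000101039.
By total probability, P(X ≤ 0) = 0.38·0.00551656 + 0.26·0 + 0.36·0.000101039 = 0.00213267.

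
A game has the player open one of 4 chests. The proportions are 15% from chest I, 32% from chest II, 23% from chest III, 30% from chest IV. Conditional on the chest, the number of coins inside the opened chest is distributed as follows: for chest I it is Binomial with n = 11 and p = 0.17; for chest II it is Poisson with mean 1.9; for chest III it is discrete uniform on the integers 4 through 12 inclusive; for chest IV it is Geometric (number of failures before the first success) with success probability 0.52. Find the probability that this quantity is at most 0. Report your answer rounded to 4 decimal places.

0.2232

Conditional on each chest, P(X ≤ 0): I: 0.128783; II: 0.149569; III: 0; IV: 0.52.
By total probability, P(X ≤ 0) = 0.15·0.128783 + 0.32·0.149569 + 0.23·0 + 0.3·0.52 = 0.223179.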